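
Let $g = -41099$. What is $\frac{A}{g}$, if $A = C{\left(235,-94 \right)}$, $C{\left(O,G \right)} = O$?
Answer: $- \frac{235}{41099} \approx -0.0057179$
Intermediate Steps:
$A = 235$
$\frac{A}{g} = \frac{235}{-41099} = 235 \left(- \frac{1}{41099}\right) = - \frac{235}{41099}$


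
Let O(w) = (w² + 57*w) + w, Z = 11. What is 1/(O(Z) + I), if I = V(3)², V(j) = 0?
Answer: 1/759 ≈ 0.0013175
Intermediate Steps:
O(w) = w² + 58*w
I = 0 (I = 0² = 0)
1/(O(Z) + I) = 1/(11*(58 + 11) + 0) = 1/(11*69 + 0) = 1/(759 + 0) = 1/759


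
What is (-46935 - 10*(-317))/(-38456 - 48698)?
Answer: 43765/87154 ≈ 0.50216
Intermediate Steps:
(-46935 - 10*(-317))/(-38456 - 48698) = (-46935 + 3170)/(-87154) = -43765*(-1/87154) = 43765/87154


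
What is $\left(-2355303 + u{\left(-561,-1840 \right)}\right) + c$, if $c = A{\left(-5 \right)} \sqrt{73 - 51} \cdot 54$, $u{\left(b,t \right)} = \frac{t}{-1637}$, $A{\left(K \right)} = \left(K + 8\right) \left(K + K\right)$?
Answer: $- \frac{3855629171}{1637} - 1620 \sqrt{22} \approx -2.3629 \cdot 10^{6}$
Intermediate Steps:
$A{\left(K \right)} = 2 K \left(8 + K\right)$ ($A{\left(K \right)} = \left(8 + K\right) 2 K = 2 K \left(8 + K\right)$)
$u{\left(b,t \right)} = - \frac{t}{1637}$ ($u{\left(b,t \right)} = t \left(- \frac{1}{1637}\right) = - \frac{t}{1637}$)
$c = - 1620 \sqrt{22}$ ($c = 2 \left(-5\right) \left(8 - 5\right) \sqrt{73 - 51} \cdot 54 = 2 \left(-5\right) 3 \sqrt{22} \cdot 54 = - 30 \sqrt{22} \cdot 54 = - 1620 \sqrt{22} \approx -7598.5$)
$\left(-2355303 + u{\left(-561,-1840 \right)}\right) + c = \left(-2355303 - - \frac{1840}{1637}\right) - 1620 \sqrt{22} = \left(-2355303 + \frac{1840}{1637}\right) - 1620 \sqrt{22} = - \frac{3855629171}{1637} - 1620 \sqrt{22}$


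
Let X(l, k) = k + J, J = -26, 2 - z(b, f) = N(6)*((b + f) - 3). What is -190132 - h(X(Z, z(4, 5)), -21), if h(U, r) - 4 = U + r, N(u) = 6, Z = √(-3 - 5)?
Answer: -190055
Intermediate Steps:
Z = 2*I*√2 (Z = √(-8) = 2*I*√2 ≈ 2.8284*I)
z(b, f) = 20 - 6*b - 6*f (z(b, f) = 2 - 6*((b + f) - 3) = 2 - 6*(-3 + b + f) = 2 - (-18 + 6*b + 6*f) = 2 + (18 - 6*b - 6*f) = 20 - 6*b - 6*f)
X(l, k) = -26 + k (X(l, k) = k - 26 = -26 + k)
h(U, r) = 4 + U + r (h(U, r) = 4 + (U + r) = 4 + U + r)
-190132 - h(X(Z, z(4, 5)), -21) = -190132 - (4 + (-26 + (20 - 6*4 - 6*5)) - 21) = -190132 - (4 + (-26 + (20 - 24 - 30)) - 21) = -190132 - (4 + (-26 - 34) - 21) = -190132 - (4 - 60 - 21) = -190132 - 1*(-77) = -190132 + 77 = -190055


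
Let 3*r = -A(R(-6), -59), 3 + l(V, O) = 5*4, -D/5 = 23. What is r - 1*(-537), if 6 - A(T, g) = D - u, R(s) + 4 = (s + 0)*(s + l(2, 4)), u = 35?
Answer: 485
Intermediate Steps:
D = -115 (D = -5*23 = -115)
l(V, O) = 17 (l(V, O) = -3 + 5*4 = -3 + 20 = 17)
R(s) = -4 + s*(17 + s) (R(s) = -4 + (s + 0)*(s + 17) = -4 + s*(17 + s))
A(T, g) = 156 (A(T, g) = 6 - (-115 - 1*35) = 6 - (-115 - 35) = 6 - 1*(-150) = 6 + 150 = 156)
r = -52 (r = (-1*156)/3 = (⅓)*(-156) = -52)
r - 1*(-537) = -52 - 1*(-537) = -52 + 537 = 485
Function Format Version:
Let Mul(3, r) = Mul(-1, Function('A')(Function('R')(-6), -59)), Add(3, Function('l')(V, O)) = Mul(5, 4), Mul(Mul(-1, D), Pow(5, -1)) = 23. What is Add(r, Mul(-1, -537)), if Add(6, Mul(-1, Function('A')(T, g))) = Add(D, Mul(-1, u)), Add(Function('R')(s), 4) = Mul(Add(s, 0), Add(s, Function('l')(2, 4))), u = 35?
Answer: 485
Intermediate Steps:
D = -115 (D = Mul(-5, 23) = -115)
Function('l')(V, O) = 17 (Function('l')(V, O) = Add(-3, Mul(5, 4)) = Add(-3, 20) = 17)
Function('R')(s) = Add(-4, Mul(s, Add(17, s))) (Function('R')(s) = Add(-4, Mul(Add(s, 0), Add(s, 17))) = Add(-4, Mul(s, Add(17, s))))
Function('A')(T, g) = 156 (Function('A')(T, g) = Add(6, Mul(-1, Add(-115, Mul(-1, 35)))) = Add(6, Mul(-1, Add(-115, -35))) = Add(6, Mul(-1, -150)) = Add(6, 150) = 156)
r = -52 (r = Mul(Rational(1, 3), Mul(-1, 156)) = Mul(Rational(1, 3), -156) = -52)
Add(r, Mul(-1, -537)) = Add(-52, Mul(-1, -537)) = Add(-52, 537) = 485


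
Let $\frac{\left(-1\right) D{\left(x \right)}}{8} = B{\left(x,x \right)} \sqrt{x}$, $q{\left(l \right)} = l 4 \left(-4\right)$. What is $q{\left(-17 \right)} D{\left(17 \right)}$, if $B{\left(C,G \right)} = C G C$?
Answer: $- 10690688 \sqrt{17} \approx -4.4079 \cdot 10^{7}$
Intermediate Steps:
$B{\left(C,G \right)} = G C^{2}$
$q{\left(l \right)} = - 16 l$ ($q{\left(l \right)} = 4 l \left(-4\right) = - 16 l$)
$D{\left(x \right)} = - 8 x^{\frac{7}{2}}$ ($D{\left(x \right)} = - 8 x x^{2} \sqrt{x} = - 8 x^{3} \sqrt{x} = - 8 x^{\frac{7}{2}}$)
$q{\left(-17 \right)} D{\left(17 \right)} = \left(-16\right) \left(-17\right) \left(- 8 \cdot 17^{\frac{7}{2}}\right) = 272 \left(- 8 \cdot 4913 \sqrt{17}\right) = 272 \left(- 39304 \sqrt{17}\right) = - 10690688 \sqrt{17}$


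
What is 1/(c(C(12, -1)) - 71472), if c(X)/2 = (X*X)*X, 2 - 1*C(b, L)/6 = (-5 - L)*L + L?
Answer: -1/71904 ≈ -1.3907e-5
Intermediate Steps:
C(b, L) = 12 - 6*L - 6*L*(-5 - L) (C(b, L) = 12 - 6*((-5 - L)*L + L) = 12 - 6*(L*(-5 - L) + L) = 12 - 6*(L + L*(-5 - L)) = 12 + (-6*L - 6*L*(-5 - L)) = 12 - 6*L - 6*L*(-5 - L))
c(X) = 2*X³ (c(X) = 2*((X*X)*X) = 2*(X²*X) = 2*X³)
1/(c(C(12, -1)) - 71472) = 1/(2*(12 + 6*(-1)² + 24*(-1))³ - 71472) = 1/(2*(12 + 6*1 - 24)³ - 71472) = 1/(2*(12 + 6 - 24)³ - 71472) = 1/(2*(-6)³ - 71472) = 1/(2*(-216) - 71472) = 1/(-432 - 71472) = 1/(-71904) = -1/71904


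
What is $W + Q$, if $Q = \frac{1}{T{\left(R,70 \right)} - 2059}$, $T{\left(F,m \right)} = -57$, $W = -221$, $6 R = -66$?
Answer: $- \frac{467637}{2116} \approx -221.0$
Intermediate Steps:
$R = -11$ ($R = \frac{1}{6} \left(-66\right) = -11$)
$Q = - \frac{1}{2116}$ ($Q = \frac{1}{-57 - 2059} = \frac{1}{-2116} = - \frac{1}{2116} \approx -0.00047259$)
$W + Q = -221 - \frac{1}{2116} = - \frac{467637}{2116}$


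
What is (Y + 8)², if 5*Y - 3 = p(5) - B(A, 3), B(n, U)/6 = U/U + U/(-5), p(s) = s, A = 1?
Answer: 51984/625 ≈ 83.174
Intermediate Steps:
B(n, U) = 6 - 6*U/5 (B(n, U) = 6*(U/U + U/(-5)) = 6*(1 + U*(-⅕)) = 6*(1 - U/5) = 6 - 6*U/5)
Y = 28/25 (Y = ⅗ + (5 - (6 - 6/5*3))/5 = ⅗ + (5 - (6 - 18/5))/5 = ⅗ + (5 - 1*12/5)/5 = ⅗ + (5 - 12/5)/5 = ⅗ + (⅕)*(13/5) = ⅗ + 13/25 = 28/25 ≈ 1.1200)
(Y + 8)² = (28/25 + 8)² = (228/25)² = 51984/625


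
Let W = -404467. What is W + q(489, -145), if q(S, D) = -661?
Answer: -405128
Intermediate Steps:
W + q(489, -145) = -404467 - 661 = -405128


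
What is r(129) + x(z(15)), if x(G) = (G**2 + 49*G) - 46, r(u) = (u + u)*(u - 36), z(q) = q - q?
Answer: 23948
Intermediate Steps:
z(q) = 0
r(u) = 2*u*(-36 + u) (r(u) = (2*u)*(-36 + u) = 2*u*(-36 + u))
x(G) = -46 + G**2 + 49*G
r(129) + x(z(15)) = 2*129*(-36 + 129) + (-46 + 0**2 + 49*0) = 2*129*93 + (-46 + 0 + 0) = 23994 - 46 = 23948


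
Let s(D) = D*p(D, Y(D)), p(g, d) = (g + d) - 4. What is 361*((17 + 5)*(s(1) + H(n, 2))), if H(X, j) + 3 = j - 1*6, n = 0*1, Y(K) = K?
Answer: -71478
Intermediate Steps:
n = 0
p(g, d) = -4 + d + g (p(g, d) = (d + g) - 4 = -4 + d + g)
H(X, j) = -9 + j (H(X, j) = -3 + (j - 1*6) = -3 + (j - 6) = -3 + (-6 + j) = -9 + j)
s(D) = D*(-4 + 2*D) (s(D) = D*(-4 + D + D) = D*(-4 + 2*D))
361*((17 + 5)*(s(1) + H(n, 2))) = 361*((17 + 5)*(2*1*(-2 + 1) + (-9 + 2))) = 361*(22*(2*1*(-1) - 7)) = 361*(22*(-2 - 7)) = 361*(22*(-9)) = 361*(-198) = -71478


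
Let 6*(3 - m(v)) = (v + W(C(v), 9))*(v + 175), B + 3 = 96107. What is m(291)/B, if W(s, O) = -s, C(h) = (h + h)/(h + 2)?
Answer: -1644003/7039618 ≈ -0.23354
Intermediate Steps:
B = 96104 (B = -3 + 96107 = 96104)
C(h) = 2*h/(2 + h) (C(h) = (2*h)/(2 + h) = 2*h/(2 + h))
m(v) = 3 - (175 + v)*(v - 2*v/(2 + v))/6 (m(v) = 3 - (v - 2*v/(2 + v))*(v + 175)/6 = 3 - (v - 2*v/(2 + v))*(175 + v)/6 = 3 - (175 + v)*(v - 2*v/(2 + v))/6)
m(291)/B = ((36 - 1*291**3 - 175*291**2 + 18*291)/(6*(2 + 291)))/96104 = ((1/6)*(36 - 1*24642171 - 175*84681 + 5238)/293)*(1/96104) = ((1/6)*(1/293)*(36 - 24642171 - 14819175 + 5238))*(1/96104) = ((1/6)*(1/293)*(-39456072))*(1/96104) = -6576012/293*1/96104 = -1644003/7039618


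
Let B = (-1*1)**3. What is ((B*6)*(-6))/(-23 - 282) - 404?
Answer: -123256/305 ≈ -404.12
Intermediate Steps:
B = -1 (B = (-1)**3 = -1)
((B*6)*(-6))/(-23 - 282) - 404 = (-1*6*(-6))/(-23 - 282) - 404 = -6*(-6)/(-305) - 404 = 36*(-1/305) - 404 = -36/305 - 404 = -123256/305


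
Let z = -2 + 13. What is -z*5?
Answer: -55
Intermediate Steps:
z = 11
-z*5 = -1*11*5 = -11*5 = -55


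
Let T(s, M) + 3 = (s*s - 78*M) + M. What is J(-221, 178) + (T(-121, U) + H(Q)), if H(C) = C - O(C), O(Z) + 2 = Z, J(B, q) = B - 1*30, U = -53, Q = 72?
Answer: 18470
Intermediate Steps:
J(B, q) = -30 + B (J(B, q) = B - 30 = -30 + B)
O(Z) = -2 + Z
T(s, M) = -3 + s² - 77*M (T(s, M) = -3 + ((s*s - 78*M) + M) = -3 + ((s² - 78*M) + M) = -3 + (s² - 77*M) = -3 + s² - 77*M)
H(C) = 2 (H(C) = C - (-2 + C) = C + (2 - C) = 2)
J(-221, 178) + (T(-121, U) + H(Q)) = (-30 - 221) + ((-3 + (-121)² - 77*(-53)) + 2) = -251 + ((-3 + 14641 + 4081) + 2) = -251 + (18719 + 2) = -251 + 18721 = 18470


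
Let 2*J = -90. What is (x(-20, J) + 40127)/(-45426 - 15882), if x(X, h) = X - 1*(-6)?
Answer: -4457/6812 ≈ -0.65429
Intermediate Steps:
J = -45 (J = (1/2)*(-90) = -45)
x(X, h) = 6 + X (x(X, h) = X + 6 = 6 + X)
(x(-20, J) + 40127)/(-45426 - 15882) = ((6 - 20) + 40127)/(-45426 - 15882) = (-14 + 40127)/(-61308) = 40113*(-1/61308) = -4457/6812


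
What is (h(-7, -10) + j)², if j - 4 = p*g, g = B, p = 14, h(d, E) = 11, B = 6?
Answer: 9801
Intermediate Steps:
g = 6
j = 88 (j = 4 + 14*6 = 4 + 84 = 88)
(h(-7, -10) + j)² = (11 + 88)² = 99² = 9801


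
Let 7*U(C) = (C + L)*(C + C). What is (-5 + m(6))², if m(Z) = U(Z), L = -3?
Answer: 1/49 ≈ 0.020408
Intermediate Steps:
U(C) = 2*C*(-3 + C)/7 (U(C) = ((C - 3)*(C + C))/7 = ((-3 + C)*(2*C))/7 = (2*C*(-3 + C))/7 = 2*C*(-3 + C)/7)
m(Z) = 2*Z*(-3 + Z)/7
(-5 + m(6))² = (-5 + (2/7)*6*(-3 + 6))² = (-5 + (2/7)*6*3)² = (-5 + 36/7)² = (⅐)² = 1/49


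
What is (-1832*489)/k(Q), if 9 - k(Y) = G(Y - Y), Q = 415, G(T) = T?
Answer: -298616/3 ≈ -99539.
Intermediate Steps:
k(Y) = 9 (k(Y) = 9 - (Y - Y) = 9 - 1*0 = 9 + 0 = 9)
(-1832*489)/k(Q) = -1832*489/9 = -895848*1/9 = -298616/3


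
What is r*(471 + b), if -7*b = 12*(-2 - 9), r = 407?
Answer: 1395603/7 ≈ 1.9937e+5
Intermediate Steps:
b = 132/7 (b = -12*(-2 - 9)/7 = -12*(-11)/7 = -⅐*(-132) = 132/7 ≈ 18.857)
r*(471 + b) = 407*(471 + 132/7) = 407*(3429/7) = 1395603/7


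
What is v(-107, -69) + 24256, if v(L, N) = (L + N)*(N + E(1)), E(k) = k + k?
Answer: 36048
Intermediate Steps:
E(k) = 2*k
v(L, N) = (2 + N)*(L + N) (v(L, N) = (L + N)*(N + 2*1) = (L + N)*(N + 2) = (L + N)*(2 + N) = (2 + N)*(L + N))
v(-107, -69) + 24256 = ((-69)² + 2*(-107) + 2*(-69) - 107*(-69)) + 24256 = (4761 - 214 - 138 + 7383) + 24256 = 11792 + 24256 = 36048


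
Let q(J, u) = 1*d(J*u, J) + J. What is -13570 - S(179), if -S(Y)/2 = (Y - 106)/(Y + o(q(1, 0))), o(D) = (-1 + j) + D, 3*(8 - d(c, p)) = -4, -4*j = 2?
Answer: -15292514/1127 ≈ -13569.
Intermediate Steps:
j = -½ (j = -¼*2 = -½ ≈ -0.50000)
d(c, p) = 28/3 (d(c, p) = 8 - ⅓*(-4) = 8 + 4/3 = 28/3)
q(J, u) = 28/3 + J (q(J, u) = 1*(28/3) + J = 28/3 + J)
o(D) = -3/2 + D (o(D) = (-1 - ½) + D = -3/2 + D)
S(Y) = -2*(-106 + Y)/(53/6 + Y) (S(Y) = -2*(Y - 106)/(Y + (-3/2 + (28/3 + 1))) = -2*(-106 + Y)/(Y + (-3/2 + 31/3)) = -2*(-106 + Y)/(Y + 53/6) = -2*(-106 + Y)/(53/6 + Y))
-13570 - S(179) = -13570 - 12*(106 - 1*179)/(53 + 6*179) = -13570 - 12*(106 - 179)/(53 + 1074) = -13570 - 12*(-73)/1127 = -13570 - 1*(-876/1127) = -13570 + 876/1127 = -15292514/1127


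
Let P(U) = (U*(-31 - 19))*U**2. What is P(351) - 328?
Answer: -2162177878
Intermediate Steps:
P(U) = -50*U**3 (P(U) = (U*(-50))*U**2 = (-50*U)*U**2 = -50*U**3)
P(351) - 328 = -50*351**3 - 328 = -50*43243551 - 328 = -2162177550 - 328 = -2162177878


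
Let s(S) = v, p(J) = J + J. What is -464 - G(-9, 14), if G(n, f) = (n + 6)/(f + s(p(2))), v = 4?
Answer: -2783/6 ≈ -463.83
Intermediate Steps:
p(J) = 2*J
s(S) = 4
G(n, f) = (6 + n)/(4 + f) (G(n, f) = (n + 6)/(f + 4) = (6 + n)/(4 + f))
-464 - G(-9, 14) = -464 - (6 - 9)/(4 + 14) = -464 - (-3)/18 = -464 - 1*(-1/6) = -464 + 1/6 = -2783/6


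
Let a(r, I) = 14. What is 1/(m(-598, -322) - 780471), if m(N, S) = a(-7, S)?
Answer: -1/780457 ≈ -1.2813e-6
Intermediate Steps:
m(N, S) = 14
1/(m(-598, -322) - 780471) = 1/(14 - 780471) = 1/(-780457) = -1/780457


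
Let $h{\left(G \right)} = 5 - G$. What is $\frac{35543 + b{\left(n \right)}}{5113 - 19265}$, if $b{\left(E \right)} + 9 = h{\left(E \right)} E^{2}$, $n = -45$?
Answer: $- \frac{17098}{1769} \approx -9.6653$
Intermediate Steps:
$b{\left(E \right)} = -9 + E^{2} \left(5 - E\right)$ ($b{\left(E \right)} = -9 + \left(5 - E\right) E^{2} = -9 + E^{2} \left(5 - E\right)$)
$\frac{35543 + b{\left(n \right)}}{5113 - 19265} = \frac{35543 - \left(9 - \left(-45\right)^{2} \left(5 - -45\right)\right)}{5113 - 19265} = \frac{35543 - \left(9 - 2025 \left(5 + 45\right)\right)}{-14152} = \left(35543 + \left(-9 + 2025 \cdot 50\right)\right) \left(- \frac{1}{14152}\right) = \left(35543 + \left(-9 + 101250\right)\right) \left(- \frac{1}{14152}\right) = \left(35543 + 101241\right) \left(- \frac{1}{14152}\right) = 136784 \left(- \frac{1}{14152}\right) = - \frac{17098}{1769}$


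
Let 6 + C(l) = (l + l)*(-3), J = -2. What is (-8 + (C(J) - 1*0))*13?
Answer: -26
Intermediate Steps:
C(l) = -6 - 6*l (C(l) = -6 + (l + l)*(-3) = -6 + (2*l)*(-3) = -6 - 6*l)
(-8 + (C(J) - 1*0))*13 = (-8 + ((-6 - 6*(-2)) - 1*0))*13 = (-8 + ((-6 + 12) + 0))*13 = (-8 + (6 + 0))*13 = (-8 + 6)*13 = -2*13 = -26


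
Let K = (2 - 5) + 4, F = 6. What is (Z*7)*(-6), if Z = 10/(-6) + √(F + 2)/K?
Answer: 70 - 84*√2 ≈ -48.794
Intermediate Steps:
K = 1 (K = -3 + 4 = 1)
Z = -5/3 + 2*√2 (Z = 10/(-6) + √(6 + 2)/1 = 10*(-⅙) + √8*1 = -5/3 + (2*√2)*1 = -5/3 + 2*√2 ≈ 1.1618)
(Z*7)*(-6) = ((-5/3 + 2*√2)*7)*(-6) = (-35/3 + 14*√2)*(-6) = 70 - 84*√2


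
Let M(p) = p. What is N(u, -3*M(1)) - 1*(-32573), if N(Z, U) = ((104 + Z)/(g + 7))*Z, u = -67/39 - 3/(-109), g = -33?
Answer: 7653709962823/234923013 ≈ 32580.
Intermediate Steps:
u = -7186/4251 (u = -67*1/39 - 3*(-1/109) = -67/39 + 3/109 = -7186/4251 ≈ -1.6904)
N(Z, U) = Z*(-4 - Z/26) (N(Z, U) = ((104 + Z)/(-33 + 7))*Z = ((104 + Z)/(-26))*Z = ((104 + Z)*(-1/26))*Z = (-4 - Z/26)*Z = Z*(-4 - Z/26))
N(u, -3*M(1)) - 1*(-32573) = -1/26*(-7186/4251)*(104 - 7186/4251) - 1*(-32573) = -1/26*(-7186/4251)*434918/4251 + 32573 = 1562660374/234923013 + 32573 = 7653709962823/234923013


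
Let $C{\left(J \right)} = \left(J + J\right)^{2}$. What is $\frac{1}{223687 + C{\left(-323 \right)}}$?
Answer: $\frac{1}{641003} \approx 1.5601 \cdot 10^{-6}$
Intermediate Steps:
$C{\left(J \right)} = 4 J^{2}$ ($C{\left(J \right)} = \left(2 J\right)^{2} = 4 J^{2}$)
$\frac{1}{223687 + C{\left(-323 \right)}} = \frac{1}{223687 + 4 \left(-323\right)^{2}} = \frac{1}{223687 + 4 \cdot 104329} = \frac{1}{223687 + 417316} = \frac{1}{641003}$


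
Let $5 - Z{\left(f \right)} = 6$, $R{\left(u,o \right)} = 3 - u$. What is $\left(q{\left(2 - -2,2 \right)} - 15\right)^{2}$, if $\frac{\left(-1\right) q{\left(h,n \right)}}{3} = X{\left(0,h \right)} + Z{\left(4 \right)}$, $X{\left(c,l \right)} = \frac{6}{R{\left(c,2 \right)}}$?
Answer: $324$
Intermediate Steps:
$Z{\left(f \right)} = -1$ ($Z{\left(f \right)} = 5 - 6 = -1$)
$X{\left(c,l \right)} = \frac{6}{3 - c}$
$q{\left(h,n \right)} = -3$ ($q{\left(h,n \right)} = - 3 \left(- \frac{6}{-3 + 0} - 1\right) = - 3 \left(- \frac{6}{-3} - 1\right) = - 3 \left(\left(-6\right) \left(- \frac{1}{3}\right) - 1\right) = - 3 \left(2 - 1\right) = \left(-3\right) 1 = -3$)
$\left(q{\left(2 - -2,2 \right)} - 15\right)^{2} = \left(-3 - 15\right)^{2} = \left(-18\right)^{2} = 324$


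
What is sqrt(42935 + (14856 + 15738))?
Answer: sqrt(73529) ≈ 271.16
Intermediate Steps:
sqrt(42935 + (14856 + 15738)) = sqrt(42935 + 30594) = sqrt(73529)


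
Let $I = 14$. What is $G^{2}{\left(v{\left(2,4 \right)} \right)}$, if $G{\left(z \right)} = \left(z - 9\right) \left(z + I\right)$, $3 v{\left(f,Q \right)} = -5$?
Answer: $\frac{1401856}{81} \approx 17307.0$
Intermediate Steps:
$v{\left(f,Q \right)} = - \frac{5}{3}$ ($v{\left(f,Q \right)} = \frac{1}{3} \left(-5\right) = - \frac{5}{3}$)
$G{\left(z \right)} = \left(-9 + z\right) \left(14 + z\right)$ ($G{\left(z \right)} = \left(z - 9\right) \left(z + 14\right) = \left(-9 + z\right) \left(14 + z\right)$)
$G^{2}{\left(v{\left(2,4 \right)} \right)} = \left(-126 + \left(- \frac{5}{3}\right)^{2} + 5 \left(- \frac{5}{3}\right)\right)^{2} = \left(-126 + \frac{25}{9} - \frac{25}{3}\right)^{2} = \left(- \frac{1184}{9}\right)^{2} = \frac{1401856}{81}$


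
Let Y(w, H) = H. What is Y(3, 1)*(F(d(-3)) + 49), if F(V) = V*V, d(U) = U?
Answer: 58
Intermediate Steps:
F(V) = V**2
Y(3, 1)*(F(d(-3)) + 49) = 1*((-3)**2 + 49) = 1*(9 + 49) = 1*58 = 58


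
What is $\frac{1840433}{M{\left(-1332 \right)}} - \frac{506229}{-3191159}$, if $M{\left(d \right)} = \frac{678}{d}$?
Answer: $- \frac{1303831324466157}{360600967} \approx -3.6157 \cdot 10^{6}$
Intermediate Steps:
$\frac{1840433}{M{\left(-1332 \right)}} - \frac{506229}{-3191159} = \frac{1840433}{678 \frac{1}{-1332}} - \frac{506229}{-3191159} = \frac{1840433}{678 \left(- \frac{1}{1332}\right)} - - \frac{506229}{3191159} = \frac{1840433}{- \frac{113}{222}} + \frac{506229}{3191159} = 1840433 \left(- \frac{222}{113}\right) + \frac{506229}{3191159} = - \frac{408576126}{113} + \frac{506229}{3191159} = - \frac{1303831324466157}{360600967}$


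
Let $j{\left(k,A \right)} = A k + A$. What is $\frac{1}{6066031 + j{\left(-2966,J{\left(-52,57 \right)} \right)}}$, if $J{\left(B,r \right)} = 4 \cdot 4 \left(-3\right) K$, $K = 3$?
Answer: $\frac{1}{6492991} \approx 1.5401 \cdot 10^{-7}$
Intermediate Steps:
$J{\left(B,r \right)} = -144$ ($J{\left(B,r \right)} = 4 \cdot 4 \left(-3\right) 3 = 16 \left(-3\right) 3 = \left(-48\right) 3 = -144$)
$j{\left(k,A \right)} = A + A k$
$\frac{1}{6066031 + j{\left(-2966,J{\left(-52,57 \right)} \right)}} = \frac{1}{6066031 - 144 \left(1 - 2966\right)} = \frac{1}{6066031 - -426960} = \frac{1}{6066031 + 426960} = \frac{1}{6492991}$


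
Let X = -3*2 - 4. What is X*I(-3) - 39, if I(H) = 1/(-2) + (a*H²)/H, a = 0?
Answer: -34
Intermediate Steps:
X = -10 (X = -6 - 4 = -10)
I(H) = -½ (I(H) = 1/(-2) + (0*H²)/H = 1*(-½) + 0/H = -½ + 0 = -½)
X*I(-3) - 39 = -10*(-½) - 39 = 5 - 39 = -34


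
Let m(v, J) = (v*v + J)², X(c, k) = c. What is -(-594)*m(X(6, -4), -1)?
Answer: 727650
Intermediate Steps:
m(v, J) = (J + v²)² (m(v, J) = (v² + J)² = (J + v²)²)
-(-594)*m(X(6, -4), -1) = -(-594)*(-1 + 6²)² = -(-594)*(-1 + 36)² = -(-594)*35² = -(-594)*1225 = -27*(-26950) = 727650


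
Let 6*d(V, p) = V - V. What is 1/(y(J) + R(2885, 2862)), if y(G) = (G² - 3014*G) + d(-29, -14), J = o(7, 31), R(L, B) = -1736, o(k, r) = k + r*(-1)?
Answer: 1/71176 ≈ 1.4050e-5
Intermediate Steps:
o(k, r) = k - r
d(V, p) = 0 (d(V, p) = (V - V)/6 = (⅙)*0 = 0)
J = -24 (J = 7 - 1*31 = 7 - 31 = -24)
y(G) = G² - 3014*G (y(G) = (G² - 3014*G) + 0 = G² - 3014*G)
1/(y(J) + R(2885, 2862)) = 1/(-24*(-3014 - 24) - 1736) = 1/(-24*(-3038) - 1736) = 1/(72912 - 1736) = 1/71176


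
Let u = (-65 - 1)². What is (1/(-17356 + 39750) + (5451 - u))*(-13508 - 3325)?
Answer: -412769248023/22394 ≈ -1.8432e+7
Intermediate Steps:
u = 4356 (u = (-66)² = 4356)
(1/(-17356 + 39750) + (5451 - u))*(-13508 - 3325) = (1/(-17356 + 39750) + (5451 - 1*4356))*(-13508 - 3325) = (1/22394 + (5451 - 4356))*(-16833) = (1/22394 + 1095)*(-16833) = (24521431/22394)*(-16833) = -412769248023/22394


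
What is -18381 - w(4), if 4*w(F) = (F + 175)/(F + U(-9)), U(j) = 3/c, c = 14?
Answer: -2170211/118 ≈ -18392.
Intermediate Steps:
U(j) = 3/14
w(F) = (175 + F)/(4*(3/14 + F)) (w(F) = ((F + 175)/(F + 3/14))/4 = ((175 + F)/(3/14 + F))/4 = (175 + F)/(4*(3/14 + F)))
-18381 - w(4) = -18381 - 7*(175 + 4)/(2*(3 + 14*4)) = -18381 - 7*179/(2*(3 + 56)) = -18381 - 7*179/(2*59) = -18381 - 1*1253/118 = -18381 - 1253/118 = -2170211/118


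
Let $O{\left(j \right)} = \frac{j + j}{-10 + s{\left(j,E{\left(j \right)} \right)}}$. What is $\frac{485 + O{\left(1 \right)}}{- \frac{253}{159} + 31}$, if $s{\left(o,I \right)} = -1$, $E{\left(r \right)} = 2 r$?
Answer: $\frac{847947}{51436} \approx 16.485$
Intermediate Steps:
$O{\left(j \right)} = - \frac{2 j}{11}$ ($O{\left(j \right)} = \frac{j + j}{-10 - 1} = \frac{2 j}{-11} = 2 j \left(- \frac{1}{11}\right) = - \frac{2 j}{11}$)
$\frac{485 + O{\left(1 \right)}}{- \frac{253}{159} + 31} = \frac{485 - \frac{2}{11}}{- \frac{253}{159} + 31} = \frac{485 - \frac{2}{11}}{\left(-253\right) \frac{1}{159} + 31} = \frac{5333}{11 \left(- \frac{253}{159} + 31\right)} = \frac{5333}{11 \cdot \frac{4676}{159}} = \frac{5333}{11} \cdot \frac{159}{4676} = \frac{847947}{51436}$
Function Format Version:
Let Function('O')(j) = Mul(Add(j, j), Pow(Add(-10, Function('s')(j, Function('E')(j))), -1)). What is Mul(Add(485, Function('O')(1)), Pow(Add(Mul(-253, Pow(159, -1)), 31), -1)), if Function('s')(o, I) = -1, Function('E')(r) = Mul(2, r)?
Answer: Rational(847947, 51436) ≈ 16.485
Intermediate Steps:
Function('O')(j) = Mul(Rational(-2, 11), j) (Function('O')(j) = Mul(Add(j, j), Pow(Add(-10, -1), -1)) = Mul(Mul(2, j), Pow(-11, -1)) = Mul(Mul(2, j), Rational(-1, 11)) = Mul(Rational(-2, 11), j))
Mul(Add(485, Function('O')(1)), Pow(Add(Mul(-253, Pow(159, -1)), 31), -1)) = Mul(Add(485, Mul(Rational(-2, 11), 1)), Pow(Add(Mul(-253, Pow(159, -1)), 31), -1)) = Mul(Add(485, Rational(-2, 11)), Pow(Add(Mul(-253, Rational(1, 159)), 31), -1)) = Mul(Rational(5333, 11), Pow(Add(Rational(-253, 159), 31), -1)) = Mul(Rational(5333, 11), Pow(Rational(4676, 159), -1)) = Mul(Rational(5333, 11), Rational(159, 4676)) = Rational(847947, 51436)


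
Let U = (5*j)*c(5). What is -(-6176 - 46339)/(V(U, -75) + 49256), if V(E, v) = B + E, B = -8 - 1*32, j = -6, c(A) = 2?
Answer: 52515/49156 ≈ 1.0683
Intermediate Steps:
B = -40 (B = -8 - 32 = -40)
U = -60 (U = (5*(-6))*2 = -30*2 = -60)
V(E, v) = -40 + E
-(-6176 - 46339)/(V(U, -75) + 49256) = -(-6176 - 46339)/((-40 - 60) + 49256) = -(-52515)/(-100 + 49256) = -(-52515)/49156 = -1*(-52515/49156) = 52515/49156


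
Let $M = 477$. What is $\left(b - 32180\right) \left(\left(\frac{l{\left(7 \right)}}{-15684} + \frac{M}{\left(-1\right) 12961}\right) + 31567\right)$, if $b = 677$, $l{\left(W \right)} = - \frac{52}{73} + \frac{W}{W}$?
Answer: $- \frac{4919054865131057439}{4946487884} \approx -9.9445 \cdot 10^{8}$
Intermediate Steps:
$l{\left(W \right)} = \frac{21}{73}$ ($l{\left(W \right)} = \left(-52\right) \frac{1}{73} + 1 = - \frac{52}{73} + 1 = \frac{21}{73}$)
$\left(b - 32180\right) \left(\left(\frac{l{\left(7 \right)}}{-15684} + \frac{M}{\left(-1\right) 12961}\right) + 31567\right) = \left(677 - 32180\right) \left(\left(\frac{21}{73 \left(-15684\right)} + \frac{477}{\left(-1\right) 12961}\right) + 31567\right) = - 31503 \left(\left(\frac{21}{73} \left(- \frac{1}{15684}\right) + \frac{477}{-12961}\right) + 31567\right) = - 31503 \left(\left(- \frac{7}{381644} + 477 \left(- \frac{1}{12961}\right)\right) + 31567\right) = - 31503 \left(\left(- \frac{7}{381644} - \frac{477}{12961}\right) + 31567\right) = - 31503 \left(- \frac{182134915}{4946487884} + 31567\right) = \left(-31503\right) \frac{156145600899313}{4946487884} = - \frac{4919054865131057439}{4946487884}$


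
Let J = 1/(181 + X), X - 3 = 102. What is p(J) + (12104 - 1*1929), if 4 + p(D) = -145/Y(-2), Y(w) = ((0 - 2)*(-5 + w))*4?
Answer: 569431/56 ≈ 10168.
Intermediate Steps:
X = 105 (X = 3 + 102 = 105)
Y(w) = 40 - 8*w (Y(w) = -2*(-5 + w)*4 = (10 - 2*w)*4 = 40 - 8*w)
J = 1/286 (J = 1/(181 + 105) = 1/286 ≈ 0.0034965)
p(D) = -369/56 (p(D) = -4 - 145/(40 - 8*(-2)) = -4 - 145/(40 + 16) = -4 - 145/56 = -369/56)
p(J) + (12104 - 1*1929) = -369/56 + (12104 - 1*1929) = -369/56 + (12104 - 1929) = -369/56 + 10175 = 569431/56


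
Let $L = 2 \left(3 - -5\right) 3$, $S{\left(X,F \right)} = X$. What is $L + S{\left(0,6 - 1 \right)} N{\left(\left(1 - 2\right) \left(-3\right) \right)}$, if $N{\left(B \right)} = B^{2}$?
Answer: $48$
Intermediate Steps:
$L = 48$ ($L = 2 \left(3 + 5\right) 3 = 2 \cdot 8 \cdot 3 = 16 \cdot 3 = 48$)
$L + S{\left(0,6 - 1 \right)} N{\left(\left(1 - 2\right) \left(-3\right) \right)} = 48 + 0 \left(\left(1 - 2\right) \left(-3\right)\right)^{2} = 48 + 0 \left(\left(-1\right) \left(-3\right)\right)^{2} = 48 + 0 \cdot 3^{2} = 48 + 0 \cdot 9 = 48 + 0 = 48$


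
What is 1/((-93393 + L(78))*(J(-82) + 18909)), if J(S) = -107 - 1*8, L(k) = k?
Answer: -1/1753762110 ≈ -5.7020e-10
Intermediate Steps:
J(S) = -115 (J(S) = -107 - 8 = -115)
1/((-93393 + L(78))*(J(-82) + 18909)) = 1/((-93393 + 78)*(-115 + 18909)) = 1/(-93315*18794) = -1/93315*1/18794 = -1/1753762110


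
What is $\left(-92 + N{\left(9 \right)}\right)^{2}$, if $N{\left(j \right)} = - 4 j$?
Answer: $16384$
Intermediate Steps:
$\left(-92 + N{\left(9 \right)}\right)^{2} = \left(-92 - 36\right)^{2} = \left(-128\right)^{2} = 16384$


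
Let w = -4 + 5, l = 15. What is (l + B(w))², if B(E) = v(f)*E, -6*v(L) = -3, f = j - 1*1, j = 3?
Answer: 961/4 ≈ 240.25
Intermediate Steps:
f = 2 (f = 3 - 1*1 = 3 - 1 = 2)
v(L) = ½ (v(L) = -⅙*(-3) = ½)
w = 1
B(E) = E/2
(l + B(w))² = (15 + (½)*1)² = (15 + ½)² = (31/2)² = 961/4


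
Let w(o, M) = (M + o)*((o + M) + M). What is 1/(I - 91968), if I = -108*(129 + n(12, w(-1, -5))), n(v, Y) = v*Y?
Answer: -1/191436 ≈ -5.2237e-6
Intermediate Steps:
w(o, M) = (M + o)*(o + 2*M) (w(o, M) = (M + o)*((M + o) + M) = (M + o)*(o + 2*M))
n(v, Y) = Y*v
I = -99468 (I = -108*(129 + ((-1)**2 + 2*(-5)**2 + 3*(-5)*(-1))*12) = -108*(129 + (1 + 2*25 + 15)*12) = -108*(129 + (1 + 50 + 15)*12) = -108*(129 + 66*12) = -108*(129 + 792) = -108*921 = -99468)
1/(I - 91968) = 1/(-99468 - 91968) = 1/(-191436) = -1/191436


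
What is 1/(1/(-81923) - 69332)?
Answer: -81923/5679885437 ≈ -1.4423e-5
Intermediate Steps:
1/(1/(-81923) - 69332) = 1/(-1/81923 - 69332) = 1/(-5679885437/81923) = -81923/5679885437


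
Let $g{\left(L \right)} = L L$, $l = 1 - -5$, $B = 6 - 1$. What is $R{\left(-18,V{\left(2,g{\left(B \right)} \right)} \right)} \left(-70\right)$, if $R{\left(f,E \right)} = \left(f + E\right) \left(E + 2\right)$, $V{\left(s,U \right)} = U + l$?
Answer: $-30030$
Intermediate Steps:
$B = 5$ ($B = 6 - 1 = 5$)
$l = 6$ ($l = 1 + 5 = 6$)
$g{\left(L \right)} = L^{2}$
$V{\left(s,U \right)} = 6 + U$ ($V{\left(s,U \right)} = U + 6 = 6 + U$)
$R{\left(f,E \right)} = \left(2 + E\right) \left(E + f\right)$ ($R{\left(f,E \right)} = \left(E + f\right) \left(2 + E\right) = \left(2 + E\right) \left(E + f\right)$)
$R{\left(-18,V{\left(2,g{\left(B \right)} \right)} \right)} \left(-70\right) = \left(\left(6 + 5^{2}\right)^{2} + 2 \left(6 + 5^{2}\right) + 2 \left(-18\right) + \left(6 + 5^{2}\right) \left(-18\right)\right) \left(-70\right) = \left(\left(6 + 25\right)^{2} + 2 \left(6 + 25\right) - 36 + \left(6 + 25\right) \left(-18\right)\right) \left(-70\right) = \left(31^{2} + 2 \cdot 31 - 36 + 31 \left(-18\right)\right) \left(-70\right) = \left(961 + 62 - 36 - 558\right) \left(-70\right) = 429 \left(-70\right) = -30030$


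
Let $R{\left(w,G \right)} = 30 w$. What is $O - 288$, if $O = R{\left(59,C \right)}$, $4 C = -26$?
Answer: $1482$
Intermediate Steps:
$C = - \frac{13}{2}$ ($C = \frac{1}{4} \left(-26\right) = - \frac{13}{2} \approx -6.5$)
$O = 1770$ ($O = 30 \cdot 59 = 1770$)
$O - 288 = 1770 - 288 = 1482$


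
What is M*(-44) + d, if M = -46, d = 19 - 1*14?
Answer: 2029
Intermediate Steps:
d = 5 (d = 19 - 14 = 5)
M*(-44) + d = -46*(-44) + 5 = 2024 + 5 = 2029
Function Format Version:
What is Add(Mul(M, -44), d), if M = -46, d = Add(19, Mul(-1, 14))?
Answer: 2029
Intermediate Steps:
d = 5 (d = Add(19, -14) = 5)
Add(Mul(M, -44), d) = Add(Mul(-46, -44), 5) = Add(2024, 5) = 2029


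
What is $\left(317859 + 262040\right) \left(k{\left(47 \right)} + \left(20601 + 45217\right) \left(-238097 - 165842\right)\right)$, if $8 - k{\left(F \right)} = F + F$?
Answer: $-15417459936864012$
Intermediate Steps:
$k{\left(F \right)} = 8 - 2 F$ ($k{\left(F \right)} = 8 - \left(F + F\right) = 8 - 2 F$)
$\left(317859 + 262040\right) \left(k{\left(47 \right)} + \left(20601 + 45217\right) \left(-238097 - 165842\right)\right) = \left(317859 + 262040\right) \left(\left(8 - 94\right) + \left(20601 + 45217\right) \left(-238097 - 165842\right)\right) = 579899 \left(\left(8 - 94\right) + 65818 \left(-403939\right)\right) = 579899 \left(-86 - 26586457102\right) = 579899 \left(-26586457188\right) = -15417459936864012$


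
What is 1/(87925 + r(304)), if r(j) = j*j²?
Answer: 1/28182389 ≈ 3.5483e-8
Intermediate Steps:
r(j) = j³
1/(87925 + r(304)) = 1/(87925 + 304³) = 1/(87925 + 28094464) = 1/28182389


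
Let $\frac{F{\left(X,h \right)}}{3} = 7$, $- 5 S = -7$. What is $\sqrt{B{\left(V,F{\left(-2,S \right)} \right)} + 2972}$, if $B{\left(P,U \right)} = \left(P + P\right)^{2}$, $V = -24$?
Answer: $2 \sqrt{1319} \approx 72.636$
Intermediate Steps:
$S = \frac{7}{5}$ ($S = \left(- \frac{1}{5}\right) \left(-7\right) = \frac{7}{5} \approx 1.4$)
$F{\left(X,h \right)} = 21$ ($F{\left(X,h \right)} = 3 \cdot 7 = 21$)
$B{\left(P,U \right)} = 4 P^{2}$ ($B{\left(P,U \right)} = \left(2 P\right)^{2} = 4 P^{2}$)
$\sqrt{B{\left(V,F{\left(-2,S \right)} \right)} + 2972} = \sqrt{4 \left(-24\right)^{2} + 2972} = \sqrt{4 \cdot 576 + 2972} = \sqrt{2304 + 2972} = \sqrt{5276} = 2 \sqrt{1319}$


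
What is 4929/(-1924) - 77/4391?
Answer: -21791387/8448284 ≈ -2.5794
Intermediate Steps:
4929/(-1924) - 77/4391 = 4929*(-1/1924) - 77*1/4391 = -4929/1924 - 77/4391 = -21791387/8448284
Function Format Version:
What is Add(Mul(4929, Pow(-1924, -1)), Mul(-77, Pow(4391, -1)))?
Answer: Rational(-21791387, 8448284) ≈ -2.5794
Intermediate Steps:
Add(Mul(4929, Pow(-1924, -1)), Mul(-77, Pow(4391, -1))) = Add(Mul(4929, Rational(-1, 1924)), Mul(-77, Rational(1, 4391))) = Add(Rational(-4929, 1924), Rational(-77, 4391)) = Rational(-21791387, 8448284)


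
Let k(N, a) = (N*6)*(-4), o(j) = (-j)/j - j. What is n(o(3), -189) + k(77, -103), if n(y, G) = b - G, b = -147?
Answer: -1806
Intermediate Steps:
o(j) = -1 - j
n(y, G) = -147 - G
k(N, a) = -24*N (k(N, a) = (6*N)*(-4) = -24*N)
n(o(3), -189) + k(77, -103) = (-147 - 1*(-189)) - 24*77 = (-147 + 189) - 1848 = 42 - 1848 = -1806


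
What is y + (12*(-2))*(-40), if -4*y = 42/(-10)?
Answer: 19221/20 ≈ 961.05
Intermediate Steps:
y = 21/20 (y = -21/(2*(-10)) = -21*(-1)/(2*10) = -1/4*(-21/5) = 21/20 ≈ 1.0500)
y + (12*(-2))*(-40) = 21/20 + (12*(-2))*(-40) = 21/20 - 24*(-40) = 21/20 + 960 = 19221/20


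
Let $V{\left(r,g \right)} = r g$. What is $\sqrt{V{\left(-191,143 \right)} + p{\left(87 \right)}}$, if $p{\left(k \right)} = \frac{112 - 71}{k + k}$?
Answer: $\frac{i \sqrt{826921254}}{174} \approx 165.27 i$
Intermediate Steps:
$V{\left(r,g \right)} = g r$
$p{\left(k \right)} = \frac{41}{2 k}$
$\sqrt{V{\left(-191,143 \right)} + p{\left(87 \right)}} = \sqrt{143 \left(-191\right) + \frac{41}{2 \cdot 87}} = \sqrt{-27313 + \frac{41}{2} \cdot \frac{1}{87}} = \sqrt{-27313 + \frac{41}{174}} = \sqrt{- \frac{4752421}{174}} = \frac{i \sqrt{826921254}}{174}$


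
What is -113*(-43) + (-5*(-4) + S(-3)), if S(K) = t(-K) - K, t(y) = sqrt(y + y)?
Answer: 4882 + sqrt(6) ≈ 4884.5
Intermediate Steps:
t(y) = sqrt(2)*sqrt(y) (t(y) = sqrt(2*y) = sqrt(2)*sqrt(y))
S(K) = -K + sqrt(2)*sqrt(-K) (S(K) = sqrt(2)*sqrt(-K) - K = -K + sqrt(2)*sqrt(-K))
-113*(-43) + (-5*(-4) + S(-3)) = -113*(-43) + (-5*(-4) + (-1*(-3) + sqrt(2)*sqrt(-1*(-3)))) = 4859 + (20 + (3 + sqrt(2)*sqrt(3))) = 4859 + (20 + (3 + sqrt(6))) = 4859 + (23 + sqrt(6)) = 4882 + sqrt(6)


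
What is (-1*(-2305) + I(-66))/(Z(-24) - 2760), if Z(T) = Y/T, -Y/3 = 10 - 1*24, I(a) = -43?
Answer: -9048/11047 ≈ -0.81905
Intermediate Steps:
Y = 42 (Y = -3*(10 - 1*24) = -3*(10 - 24) = -3*(-14) = 42)
Z(T) = 42/T
(-1*(-2305) + I(-66))/(Z(-24) - 2760) = (-1*(-2305) - 43)/(42/(-24) - 2760) = (2305 - 43)/(42*(-1/24) - 2760) = 2262/(-7/4 - 2760) = 2262/(-11047/4) = 2262*(-4/11047) = -9048/11047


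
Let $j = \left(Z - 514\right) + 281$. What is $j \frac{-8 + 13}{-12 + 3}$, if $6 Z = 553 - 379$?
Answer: $\frac{340}{3} \approx 113.33$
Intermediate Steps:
$Z = 29$ ($Z = \frac{553 - 379}{6} = \frac{1}{6} \cdot 174 = 29$)
$j = -204$ ($j = \left(29 - 514\right) + 281 = -485 + 281 = -204$)
$j \frac{-8 + 13}{-12 + 3} = - 204 \frac{-8 + 13}{-12 + 3} = - 204 \frac{5}{-9} = - 204 \cdot 5 \left(- \frac{1}{9}\right) = \left(-204\right) \left(- \frac{5}{9}\right) = \frac{340}{3}$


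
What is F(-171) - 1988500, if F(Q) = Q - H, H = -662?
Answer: -1988009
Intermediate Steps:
F(Q) = 662 + Q (F(Q) = Q - 1*(-662) = Q + 662 = 662 + Q)
F(-171) - 1988500 = (662 - 171) - 1988500 = 491 - 1988500 = -1988009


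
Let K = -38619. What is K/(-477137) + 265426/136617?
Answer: 131920577285/65185025529 ≈ 2.0238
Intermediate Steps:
K/(-477137) + 265426/136617 = -38619/(-477137) + 265426/136617 = -38619*(-1/477137) + 265426*(1/136617) = 38619/477137 + 265426/136617 = 131920577285/65185025529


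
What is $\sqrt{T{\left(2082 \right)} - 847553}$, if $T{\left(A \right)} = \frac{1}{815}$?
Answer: $\frac{i \sqrt{562965890610}}{815} \approx 920.63 i$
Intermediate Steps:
$T{\left(A \right)} = \frac{1}{815}$
$\sqrt{T{\left(2082 \right)} - 847553} = \sqrt{\frac{1}{815} - 847553} = \sqrt{- \frac{690755694}{815}} = \frac{i \sqrt{562965890610}}{815}$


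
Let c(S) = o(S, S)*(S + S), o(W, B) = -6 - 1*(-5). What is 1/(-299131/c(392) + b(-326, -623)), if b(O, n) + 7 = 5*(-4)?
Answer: 112/39709 ≈ 0.0028205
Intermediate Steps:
o(W, B) = -1 (o(W, B) = -6 + 5 = -1)
c(S) = -2*S (c(S) = -(S + S) = -2*S)
b(O, n) = -27 (b(O, n) = -7 + 5*(-4) = -7 - 20 = -27)
1/(-299131/c(392) + b(-326, -623)) = 1/(-299131/((-2*392)) - 27) = 1/(-299131/(-784) - 27) = 1/(-299131*(-1/784) - 27) = 1/(42733/112 - 27) = 1/(39709/112) = 112/39709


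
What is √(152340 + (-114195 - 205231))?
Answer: I*√167086 ≈ 408.76*I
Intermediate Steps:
√(152340 + (-114195 - 205231)) = √(152340 - 319426) = √(-167086) = I*√167086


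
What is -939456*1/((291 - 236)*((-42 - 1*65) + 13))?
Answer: 469728/2585 ≈ 181.71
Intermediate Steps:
-939456*1/((291 - 236)*((-42 - 1*65) + 13)) = -939456*1/(55*((-42 - 65) + 13)) = -939456*1/(55*(-107 + 13)) = -939456/((-94*55)) = -939456/(-5170) = -939456*(-1/5170) = 469728/2585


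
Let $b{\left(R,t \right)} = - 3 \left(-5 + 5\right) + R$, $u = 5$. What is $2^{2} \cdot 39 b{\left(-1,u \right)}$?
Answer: $-156$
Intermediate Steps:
$b{\left(R,t \right)} = R$ ($b{\left(R,t \right)} = \left(-3\right) 0 + R = 0 + R = R$)
$2^{2} \cdot 39 b{\left(-1,u \right)} = 2^{2} \cdot 39 \left(-1\right) = 4 \cdot 39 \left(-1\right) = 156 \left(-1\right) = -156$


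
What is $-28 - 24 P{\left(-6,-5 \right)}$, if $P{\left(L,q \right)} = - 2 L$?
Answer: $-316$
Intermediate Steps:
$-28 - 24 P{\left(-6,-5 \right)} = -28 - 24 \left(\left(-2\right) \left(-6\right)\right) = -28 - 288 = -316$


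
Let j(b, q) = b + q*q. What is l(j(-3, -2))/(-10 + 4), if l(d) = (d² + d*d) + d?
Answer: -½ ≈ -0.50000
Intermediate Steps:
j(b, q) = b + q²
l(d) = d + 2*d² (l(d) = (d² + d²) + d = 2*d² + d = d + 2*d²)
l(j(-3, -2))/(-10 + 4) = ((-3 + (-2)²)*(1 + 2*(-3 + (-2)²)))/(-10 + 4) = ((-3 + 4)*(1 + 2*(-3 + 4)))/(-6) = (1*(1 + 2*1))*(-⅙) = (1*(1 + 2))*(-⅙) = (1*3)*(-⅙) = 3*(-⅙) = -½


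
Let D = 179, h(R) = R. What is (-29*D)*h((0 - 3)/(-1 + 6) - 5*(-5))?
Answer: -633302/5 ≈ -1.2666e+5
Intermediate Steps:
(-29*D)*h((0 - 3)/(-1 + 6) - 5*(-5)) = (-29*179)*((0 - 3)/(-1 + 6) - 5*(-5)) = -5191*(-3/5 + 25) = -5191*122/5 = -633302/5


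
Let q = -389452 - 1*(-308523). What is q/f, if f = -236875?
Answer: 80929/236875 ≈ 0.34165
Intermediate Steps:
q = -80929 (q = -389452 + 308523 = -80929)
q/f = -80929/(-236875) = -80929*(-1/236875) = 80929/236875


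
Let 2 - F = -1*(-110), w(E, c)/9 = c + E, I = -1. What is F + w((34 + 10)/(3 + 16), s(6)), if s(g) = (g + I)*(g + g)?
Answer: 8604/19 ≈ 452.84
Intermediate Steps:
s(g) = 2*g*(-1 + g) (s(g) = (g - 1)*(g + g) = (-1 + g)*(2*g) = 2*g*(-1 + g))
w(E, c) = 9*E + 9*c (w(E, c) = 9*(c + E) = 9*(E + c) = 9*E + 9*c)
F = -108 (F = 2 - (-1)*(-110) = 2 - 1*110 = 2 - 110 = -108)
F + w((34 + 10)/(3 + 16), s(6)) = -108 + (9*((34 + 10)/(3 + 16)) + 9*(2*6*(-1 + 6))) = -108 + (9*(44/19) + 9*(2*6*5)) = -108 + (9*(44*(1/19)) + 9*60) = -108 + (9*(44/19) + 540) = -108 + (396/19 + 540) = -108 + 10656/19 = 8604/19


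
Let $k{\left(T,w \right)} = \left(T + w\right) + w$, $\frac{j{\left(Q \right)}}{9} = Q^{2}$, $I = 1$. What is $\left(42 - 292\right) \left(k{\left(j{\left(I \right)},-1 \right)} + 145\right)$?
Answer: $-38000$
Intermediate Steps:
$j{\left(Q \right)} = 9 Q^{2}$
$k{\left(T,w \right)} = T + 2 w$
$\left(42 - 292\right) \left(k{\left(j{\left(I \right)},-1 \right)} + 145\right) = \left(42 - 292\right) \left(\left(9 \cdot 1^{2} + 2 \left(-1\right)\right) + 145\right) = \left(42 - 292\right) \left(\left(9 \cdot 1 - 2\right) + 145\right) = \left(42 - 292\right) \left(\left(9 - 2\right) + 145\right) = - 250 \left(7 + 145\right) = \left(-250\right) 152 = -38000$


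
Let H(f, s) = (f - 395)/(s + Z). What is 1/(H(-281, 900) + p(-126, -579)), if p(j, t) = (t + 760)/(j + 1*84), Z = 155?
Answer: -44310/219347 ≈ -0.20201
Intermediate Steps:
H(f, s) = (-395 + f)/(155 + s) (H(f, s) = (f - 395)/(s + 155) = (-395 + f)/(155 + s))
p(j, t) = (760 + t)/(84 + j) (p(j, t) = (760 + t)/(j + 84) = (760 + t)/(84 + j))
1/(H(-281, 900) + p(-126, -579)) = 1/((-395 - 281)/(155 + 900) + (760 - 579)/(84 - 126)) = 1/(-676/1055 + 181/(-42)) = 1/((1/1055)*(-676) - 1/42*181) = 1/(-676/1055 - 181/42) = 1/(-219347/44310) = -44310/219347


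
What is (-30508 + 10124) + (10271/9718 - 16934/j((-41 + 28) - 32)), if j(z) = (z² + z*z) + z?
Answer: -793480735817/38920590 ≈ -20387.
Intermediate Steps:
j(z) = z + 2*z² (j(z) = (z² + z²) + z = 2*z² + z = z + 2*z²)
(-30508 + 10124) + (10271/9718 - 16934/j((-41 + 28) - 32)) = (-30508 + 10124) + (10271/9718 - 16934*1/((1 + 2*((-41 + 28) - 32))*((-41 + 28) - 32))) = -20384 + (10271*(1/9718) - 16934*1/((1 + 2*(-13 - 32))*(-13 - 32))) = -20384 + (10271/9718 - 16934*(-1/(45*(1 + 2*(-45))))) = -20384 + (10271/9718 - 16934*(-1/(45*(1 - 90)))) = -20384 + (10271/9718 - 16934/((-45*(-89)))) = -20384 + (10271/9718 - 16934/4005) = -20384 - 123429257/38920590 = -793480735817/38920590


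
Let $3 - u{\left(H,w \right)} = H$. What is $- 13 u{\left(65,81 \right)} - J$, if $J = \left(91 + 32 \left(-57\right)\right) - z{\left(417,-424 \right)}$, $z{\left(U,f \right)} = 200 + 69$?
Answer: $2808$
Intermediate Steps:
$z{\left(U,f \right)} = 269$
$u{\left(H,w \right)} = 3 - H$
$J = -2002$ ($J = \left(91 + 32 \left(-57\right)\right) - 269 = \left(91 - 1824\right) - 269 = -1733 - 269 = -2002$)
$- 13 u{\left(65,81 \right)} - J = - 13 \left(3 - 65\right) - -2002 = - 13 \left(3 - 65\right) + 2002 = \left(-13\right) \left(-62\right) + 2002 = 806 + 2002 = 2808$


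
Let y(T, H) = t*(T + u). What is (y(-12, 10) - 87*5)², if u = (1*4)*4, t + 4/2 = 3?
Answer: 185761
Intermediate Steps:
t = 1 (t = -2 + 3 = 1)
u = 16 (u = 4*4 = 16)
y(T, H) = 16 + T (y(T, H) = 1*(T + 16) = 1*(16 + T) = 16 + T)
(y(-12, 10) - 87*5)² = ((16 - 12) - 87*5)² = (4 - 435)² = (-431)² = 185761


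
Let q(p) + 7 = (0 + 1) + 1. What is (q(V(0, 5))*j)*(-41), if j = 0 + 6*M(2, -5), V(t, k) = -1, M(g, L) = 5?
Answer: 6150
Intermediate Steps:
j = 30 (j = 0 + 6*5 = 0 + 30 = 30)
q(p) = -5 (q(p) = -7 + ((0 + 1) + 1) = -7 + (1 + 1) = -7 + 2 = -5)
(q(V(0, 5))*j)*(-41) = -5*30*(-41) = -150*(-41) = 6150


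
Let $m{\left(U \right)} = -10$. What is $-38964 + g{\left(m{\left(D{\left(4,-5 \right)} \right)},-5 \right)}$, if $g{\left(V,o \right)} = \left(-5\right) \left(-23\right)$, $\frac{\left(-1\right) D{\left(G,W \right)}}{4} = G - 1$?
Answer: $-38849$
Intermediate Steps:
$D{\left(G,W \right)} = 4 - 4 G$ ($D{\left(G,W \right)} = - 4 \left(G - 1\right) = - 4 \left(-1 + G\right) = 4 - 4 G$)
$g{\left(V,o \right)} = 115$
$-38964 + g{\left(m{\left(D{\left(4,-5 \right)} \right)},-5 \right)} = -38964 + 115 = -38849$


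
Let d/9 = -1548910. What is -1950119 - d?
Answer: 11990071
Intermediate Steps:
d = -13940190 (d = 9*(-1548910) = -13940190)
-1950119 - d = -1950119 - 1*(-13940190) = -1950119 + 13940190 = 11990071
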